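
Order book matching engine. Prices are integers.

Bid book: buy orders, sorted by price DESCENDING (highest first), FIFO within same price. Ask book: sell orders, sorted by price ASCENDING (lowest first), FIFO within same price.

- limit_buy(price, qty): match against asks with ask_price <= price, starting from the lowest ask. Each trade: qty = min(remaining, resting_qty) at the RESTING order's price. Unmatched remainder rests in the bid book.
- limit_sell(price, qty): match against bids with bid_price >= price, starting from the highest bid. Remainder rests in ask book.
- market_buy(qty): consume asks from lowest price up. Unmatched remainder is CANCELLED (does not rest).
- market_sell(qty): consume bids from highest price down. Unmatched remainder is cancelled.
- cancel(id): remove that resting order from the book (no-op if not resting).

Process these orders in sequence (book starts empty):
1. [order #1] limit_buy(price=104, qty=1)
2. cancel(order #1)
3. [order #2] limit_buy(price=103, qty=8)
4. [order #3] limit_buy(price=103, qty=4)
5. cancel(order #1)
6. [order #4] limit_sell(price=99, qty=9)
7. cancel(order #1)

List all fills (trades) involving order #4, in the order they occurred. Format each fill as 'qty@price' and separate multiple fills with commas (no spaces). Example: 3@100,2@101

After op 1 [order #1] limit_buy(price=104, qty=1): fills=none; bids=[#1:1@104] asks=[-]
After op 2 cancel(order #1): fills=none; bids=[-] asks=[-]
After op 3 [order #2] limit_buy(price=103, qty=8): fills=none; bids=[#2:8@103] asks=[-]
After op 4 [order #3] limit_buy(price=103, qty=4): fills=none; bids=[#2:8@103 #3:4@103] asks=[-]
After op 5 cancel(order #1): fills=none; bids=[#2:8@103 #3:4@103] asks=[-]
After op 6 [order #4] limit_sell(price=99, qty=9): fills=#2x#4:8@103 #3x#4:1@103; bids=[#3:3@103] asks=[-]
After op 7 cancel(order #1): fills=none; bids=[#3:3@103] asks=[-]

Answer: 8@103,1@103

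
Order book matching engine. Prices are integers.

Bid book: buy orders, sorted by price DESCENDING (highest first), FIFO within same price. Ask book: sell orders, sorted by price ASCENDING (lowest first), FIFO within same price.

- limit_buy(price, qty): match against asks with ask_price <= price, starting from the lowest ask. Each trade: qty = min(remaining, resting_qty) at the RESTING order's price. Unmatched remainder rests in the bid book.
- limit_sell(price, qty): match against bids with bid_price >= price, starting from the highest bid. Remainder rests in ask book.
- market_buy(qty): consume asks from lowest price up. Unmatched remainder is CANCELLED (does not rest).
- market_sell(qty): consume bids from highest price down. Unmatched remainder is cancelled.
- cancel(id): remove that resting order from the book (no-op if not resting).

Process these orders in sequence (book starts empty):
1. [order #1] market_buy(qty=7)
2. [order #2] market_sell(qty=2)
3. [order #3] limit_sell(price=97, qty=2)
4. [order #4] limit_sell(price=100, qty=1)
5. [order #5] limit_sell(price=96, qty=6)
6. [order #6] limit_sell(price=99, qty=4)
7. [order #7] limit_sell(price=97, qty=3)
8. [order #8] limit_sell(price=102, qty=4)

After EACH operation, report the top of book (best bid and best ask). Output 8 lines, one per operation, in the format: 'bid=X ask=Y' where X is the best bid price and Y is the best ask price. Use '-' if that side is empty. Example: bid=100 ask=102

Answer: bid=- ask=-
bid=- ask=-
bid=- ask=97
bid=- ask=97
bid=- ask=96
bid=- ask=96
bid=- ask=96
bid=- ask=96

Derivation:
After op 1 [order #1] market_buy(qty=7): fills=none; bids=[-] asks=[-]
After op 2 [order #2] market_sell(qty=2): fills=none; bids=[-] asks=[-]
After op 3 [order #3] limit_sell(price=97, qty=2): fills=none; bids=[-] asks=[#3:2@97]
After op 4 [order #4] limit_sell(price=100, qty=1): fills=none; bids=[-] asks=[#3:2@97 #4:1@100]
After op 5 [order #5] limit_sell(price=96, qty=6): fills=none; bids=[-] asks=[#5:6@96 #3:2@97 #4:1@100]
After op 6 [order #6] limit_sell(price=99, qty=4): fills=none; bids=[-] asks=[#5:6@96 #3:2@97 #6:4@99 #4:1@100]
After op 7 [order #7] limit_sell(price=97, qty=3): fills=none; bids=[-] asks=[#5:6@96 #3:2@97 #7:3@97 #6:4@99 #4:1@100]
After op 8 [order #8] limit_sell(price=102, qty=4): fills=none; bids=[-] asks=[#5:6@96 #3:2@97 #7:3@97 #6:4@99 #4:1@100 #8:4@102]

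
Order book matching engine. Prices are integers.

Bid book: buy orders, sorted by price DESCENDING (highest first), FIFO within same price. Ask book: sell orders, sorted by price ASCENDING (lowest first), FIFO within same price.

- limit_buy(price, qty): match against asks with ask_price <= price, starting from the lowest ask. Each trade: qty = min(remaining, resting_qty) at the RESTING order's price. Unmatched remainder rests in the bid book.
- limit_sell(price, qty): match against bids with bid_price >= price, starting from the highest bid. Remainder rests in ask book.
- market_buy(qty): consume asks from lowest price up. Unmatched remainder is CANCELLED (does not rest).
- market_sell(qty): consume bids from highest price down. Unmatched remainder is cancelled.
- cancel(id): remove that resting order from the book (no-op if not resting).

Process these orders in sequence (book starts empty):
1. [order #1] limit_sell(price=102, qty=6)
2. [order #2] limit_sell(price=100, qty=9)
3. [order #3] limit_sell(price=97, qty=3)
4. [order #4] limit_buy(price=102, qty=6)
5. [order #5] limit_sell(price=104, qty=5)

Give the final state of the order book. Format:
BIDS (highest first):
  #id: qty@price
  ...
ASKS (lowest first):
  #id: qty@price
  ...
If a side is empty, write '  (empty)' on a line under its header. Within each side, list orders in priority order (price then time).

After op 1 [order #1] limit_sell(price=102, qty=6): fills=none; bids=[-] asks=[#1:6@102]
After op 2 [order #2] limit_sell(price=100, qty=9): fills=none; bids=[-] asks=[#2:9@100 #1:6@102]
After op 3 [order #3] limit_sell(price=97, qty=3): fills=none; bids=[-] asks=[#3:3@97 #2:9@100 #1:6@102]
After op 4 [order #4] limit_buy(price=102, qty=6): fills=#4x#3:3@97 #4x#2:3@100; bids=[-] asks=[#2:6@100 #1:6@102]
After op 5 [order #5] limit_sell(price=104, qty=5): fills=none; bids=[-] asks=[#2:6@100 #1:6@102 #5:5@104]

Answer: BIDS (highest first):
  (empty)
ASKS (lowest first):
  #2: 6@100
  #1: 6@102
  #5: 5@104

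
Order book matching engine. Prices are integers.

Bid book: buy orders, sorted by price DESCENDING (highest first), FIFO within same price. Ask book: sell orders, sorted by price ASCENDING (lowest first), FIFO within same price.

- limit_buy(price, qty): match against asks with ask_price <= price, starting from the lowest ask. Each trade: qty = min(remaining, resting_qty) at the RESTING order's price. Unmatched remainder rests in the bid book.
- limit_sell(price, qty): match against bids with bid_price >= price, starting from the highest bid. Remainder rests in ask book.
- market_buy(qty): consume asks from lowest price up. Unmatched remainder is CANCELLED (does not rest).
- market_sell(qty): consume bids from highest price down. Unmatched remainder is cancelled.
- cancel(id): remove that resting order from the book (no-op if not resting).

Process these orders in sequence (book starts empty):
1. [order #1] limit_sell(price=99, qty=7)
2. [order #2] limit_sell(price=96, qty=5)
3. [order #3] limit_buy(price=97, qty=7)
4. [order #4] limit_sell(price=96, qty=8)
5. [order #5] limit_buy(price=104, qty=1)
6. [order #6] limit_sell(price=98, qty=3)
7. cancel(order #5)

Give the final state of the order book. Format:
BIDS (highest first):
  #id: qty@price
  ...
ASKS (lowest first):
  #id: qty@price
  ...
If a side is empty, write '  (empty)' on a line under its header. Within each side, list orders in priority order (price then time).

Answer: BIDS (highest first):
  (empty)
ASKS (lowest first):
  #4: 5@96
  #6: 3@98
  #1: 7@99

Derivation:
After op 1 [order #1] limit_sell(price=99, qty=7): fills=none; bids=[-] asks=[#1:7@99]
After op 2 [order #2] limit_sell(price=96, qty=5): fills=none; bids=[-] asks=[#2:5@96 #1:7@99]
After op 3 [order #3] limit_buy(price=97, qty=7): fills=#3x#2:5@96; bids=[#3:2@97] asks=[#1:7@99]
After op 4 [order #4] limit_sell(price=96, qty=8): fills=#3x#4:2@97; bids=[-] asks=[#4:6@96 #1:7@99]
After op 5 [order #5] limit_buy(price=104, qty=1): fills=#5x#4:1@96; bids=[-] asks=[#4:5@96 #1:7@99]
After op 6 [order #6] limit_sell(price=98, qty=3): fills=none; bids=[-] asks=[#4:5@96 #6:3@98 #1:7@99]
After op 7 cancel(order #5): fills=none; bids=[-] asks=[#4:5@96 #6:3@98 #1:7@99]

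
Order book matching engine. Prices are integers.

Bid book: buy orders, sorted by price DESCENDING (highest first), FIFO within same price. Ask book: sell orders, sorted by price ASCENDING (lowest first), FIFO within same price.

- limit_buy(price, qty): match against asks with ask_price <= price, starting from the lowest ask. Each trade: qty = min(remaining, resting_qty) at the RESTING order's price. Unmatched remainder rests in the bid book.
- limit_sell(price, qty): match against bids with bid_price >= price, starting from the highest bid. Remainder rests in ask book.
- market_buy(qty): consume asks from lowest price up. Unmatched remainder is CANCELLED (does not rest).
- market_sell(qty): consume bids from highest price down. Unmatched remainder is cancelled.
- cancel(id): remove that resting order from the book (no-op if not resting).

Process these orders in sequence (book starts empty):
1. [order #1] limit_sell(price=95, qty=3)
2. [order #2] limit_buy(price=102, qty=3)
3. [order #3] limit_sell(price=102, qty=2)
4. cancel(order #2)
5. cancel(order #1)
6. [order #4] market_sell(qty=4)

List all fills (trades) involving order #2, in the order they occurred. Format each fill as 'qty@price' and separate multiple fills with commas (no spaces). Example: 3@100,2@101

After op 1 [order #1] limit_sell(price=95, qty=3): fills=none; bids=[-] asks=[#1:3@95]
After op 2 [order #2] limit_buy(price=102, qty=3): fills=#2x#1:3@95; bids=[-] asks=[-]
After op 3 [order #3] limit_sell(price=102, qty=2): fills=none; bids=[-] asks=[#3:2@102]
After op 4 cancel(order #2): fills=none; bids=[-] asks=[#3:2@102]
After op 5 cancel(order #1): fills=none; bids=[-] asks=[#3:2@102]
After op 6 [order #4] market_sell(qty=4): fills=none; bids=[-] asks=[#3:2@102]

Answer: 3@95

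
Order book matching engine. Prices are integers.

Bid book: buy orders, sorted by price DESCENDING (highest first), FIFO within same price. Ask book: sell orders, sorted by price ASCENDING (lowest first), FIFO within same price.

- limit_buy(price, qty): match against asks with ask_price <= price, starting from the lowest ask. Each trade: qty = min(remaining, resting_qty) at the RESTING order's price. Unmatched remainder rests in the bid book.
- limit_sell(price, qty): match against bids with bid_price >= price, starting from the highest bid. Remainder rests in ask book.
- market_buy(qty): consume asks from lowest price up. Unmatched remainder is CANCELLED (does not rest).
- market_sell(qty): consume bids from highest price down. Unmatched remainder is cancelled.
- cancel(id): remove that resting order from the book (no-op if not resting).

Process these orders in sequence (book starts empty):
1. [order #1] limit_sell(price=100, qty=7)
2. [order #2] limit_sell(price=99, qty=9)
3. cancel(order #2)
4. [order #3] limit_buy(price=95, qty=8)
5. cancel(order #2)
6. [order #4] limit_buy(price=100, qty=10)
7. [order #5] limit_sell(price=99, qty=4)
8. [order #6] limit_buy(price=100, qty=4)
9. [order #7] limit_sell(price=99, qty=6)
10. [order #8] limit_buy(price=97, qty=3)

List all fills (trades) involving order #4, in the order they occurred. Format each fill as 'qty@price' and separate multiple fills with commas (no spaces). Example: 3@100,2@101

Answer: 7@100,3@100

Derivation:
After op 1 [order #1] limit_sell(price=100, qty=7): fills=none; bids=[-] asks=[#1:7@100]
After op 2 [order #2] limit_sell(price=99, qty=9): fills=none; bids=[-] asks=[#2:9@99 #1:7@100]
After op 3 cancel(order #2): fills=none; bids=[-] asks=[#1:7@100]
After op 4 [order #3] limit_buy(price=95, qty=8): fills=none; bids=[#3:8@95] asks=[#1:7@100]
After op 5 cancel(order #2): fills=none; bids=[#3:8@95] asks=[#1:7@100]
After op 6 [order #4] limit_buy(price=100, qty=10): fills=#4x#1:7@100; bids=[#4:3@100 #3:8@95] asks=[-]
After op 7 [order #5] limit_sell(price=99, qty=4): fills=#4x#5:3@100; bids=[#3:8@95] asks=[#5:1@99]
After op 8 [order #6] limit_buy(price=100, qty=4): fills=#6x#5:1@99; bids=[#6:3@100 #3:8@95] asks=[-]
After op 9 [order #7] limit_sell(price=99, qty=6): fills=#6x#7:3@100; bids=[#3:8@95] asks=[#7:3@99]
After op 10 [order #8] limit_buy(price=97, qty=3): fills=none; bids=[#8:3@97 #3:8@95] asks=[#7:3@99]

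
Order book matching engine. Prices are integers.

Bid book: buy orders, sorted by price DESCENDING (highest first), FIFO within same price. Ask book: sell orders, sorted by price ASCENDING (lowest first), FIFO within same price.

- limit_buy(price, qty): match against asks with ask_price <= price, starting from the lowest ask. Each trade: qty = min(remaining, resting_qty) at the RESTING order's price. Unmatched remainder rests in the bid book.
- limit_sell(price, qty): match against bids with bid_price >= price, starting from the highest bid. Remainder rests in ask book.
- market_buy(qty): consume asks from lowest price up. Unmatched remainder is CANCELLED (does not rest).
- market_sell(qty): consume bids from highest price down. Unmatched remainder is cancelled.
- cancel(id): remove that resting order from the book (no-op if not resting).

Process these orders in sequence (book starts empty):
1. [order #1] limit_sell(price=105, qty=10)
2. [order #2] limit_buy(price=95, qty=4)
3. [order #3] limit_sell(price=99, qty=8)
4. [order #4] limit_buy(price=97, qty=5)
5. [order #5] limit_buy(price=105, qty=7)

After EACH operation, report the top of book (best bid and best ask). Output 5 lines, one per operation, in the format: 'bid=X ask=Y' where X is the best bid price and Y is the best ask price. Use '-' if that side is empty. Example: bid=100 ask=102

Answer: bid=- ask=105
bid=95 ask=105
bid=95 ask=99
bid=97 ask=99
bid=97 ask=99

Derivation:
After op 1 [order #1] limit_sell(price=105, qty=10): fills=none; bids=[-] asks=[#1:10@105]
After op 2 [order #2] limit_buy(price=95, qty=4): fills=none; bids=[#2:4@95] asks=[#1:10@105]
After op 3 [order #3] limit_sell(price=99, qty=8): fills=none; bids=[#2:4@95] asks=[#3:8@99 #1:10@105]
After op 4 [order #4] limit_buy(price=97, qty=5): fills=none; bids=[#4:5@97 #2:4@95] asks=[#3:8@99 #1:10@105]
After op 5 [order #5] limit_buy(price=105, qty=7): fills=#5x#3:7@99; bids=[#4:5@97 #2:4@95] asks=[#3:1@99 #1:10@105]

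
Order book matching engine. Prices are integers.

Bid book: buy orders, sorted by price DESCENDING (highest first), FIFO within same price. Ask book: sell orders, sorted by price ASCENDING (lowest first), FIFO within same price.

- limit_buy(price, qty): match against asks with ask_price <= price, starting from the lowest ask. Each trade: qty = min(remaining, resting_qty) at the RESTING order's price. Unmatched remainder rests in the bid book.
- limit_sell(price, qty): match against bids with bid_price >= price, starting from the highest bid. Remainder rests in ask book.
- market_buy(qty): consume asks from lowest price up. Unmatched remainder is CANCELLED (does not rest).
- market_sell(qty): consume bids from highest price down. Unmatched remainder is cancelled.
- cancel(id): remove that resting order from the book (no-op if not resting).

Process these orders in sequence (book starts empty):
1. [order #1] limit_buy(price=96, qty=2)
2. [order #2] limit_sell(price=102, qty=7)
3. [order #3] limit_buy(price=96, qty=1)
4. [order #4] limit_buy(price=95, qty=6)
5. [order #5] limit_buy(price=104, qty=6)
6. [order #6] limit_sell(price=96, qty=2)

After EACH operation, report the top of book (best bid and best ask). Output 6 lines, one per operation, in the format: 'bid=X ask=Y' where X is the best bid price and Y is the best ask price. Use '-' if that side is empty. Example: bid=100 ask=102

Answer: bid=96 ask=-
bid=96 ask=102
bid=96 ask=102
bid=96 ask=102
bid=96 ask=102
bid=96 ask=102

Derivation:
After op 1 [order #1] limit_buy(price=96, qty=2): fills=none; bids=[#1:2@96] asks=[-]
After op 2 [order #2] limit_sell(price=102, qty=7): fills=none; bids=[#1:2@96] asks=[#2:7@102]
After op 3 [order #3] limit_buy(price=96, qty=1): fills=none; bids=[#1:2@96 #3:1@96] asks=[#2:7@102]
After op 4 [order #4] limit_buy(price=95, qty=6): fills=none; bids=[#1:2@96 #3:1@96 #4:6@95] asks=[#2:7@102]
After op 5 [order #5] limit_buy(price=104, qty=6): fills=#5x#2:6@102; bids=[#1:2@96 #3:1@96 #4:6@95] asks=[#2:1@102]
After op 6 [order #6] limit_sell(price=96, qty=2): fills=#1x#6:2@96; bids=[#3:1@96 #4:6@95] asks=[#2:1@102]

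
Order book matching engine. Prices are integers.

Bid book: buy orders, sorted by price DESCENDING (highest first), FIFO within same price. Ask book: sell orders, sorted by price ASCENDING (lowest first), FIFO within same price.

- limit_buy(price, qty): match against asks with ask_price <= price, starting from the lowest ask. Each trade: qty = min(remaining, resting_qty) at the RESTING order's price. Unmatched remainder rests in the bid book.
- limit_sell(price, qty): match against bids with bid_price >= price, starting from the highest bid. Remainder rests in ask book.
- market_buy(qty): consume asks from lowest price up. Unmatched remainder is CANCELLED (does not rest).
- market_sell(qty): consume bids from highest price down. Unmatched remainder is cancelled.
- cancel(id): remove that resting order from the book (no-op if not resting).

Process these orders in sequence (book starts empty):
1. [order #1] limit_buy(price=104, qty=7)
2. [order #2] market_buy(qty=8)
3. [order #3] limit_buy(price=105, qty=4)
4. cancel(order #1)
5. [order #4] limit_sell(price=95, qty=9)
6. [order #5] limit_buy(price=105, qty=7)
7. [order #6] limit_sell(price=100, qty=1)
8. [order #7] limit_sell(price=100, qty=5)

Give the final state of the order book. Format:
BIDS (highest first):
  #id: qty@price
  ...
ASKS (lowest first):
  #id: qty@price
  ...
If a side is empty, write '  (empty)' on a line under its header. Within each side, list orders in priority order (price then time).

After op 1 [order #1] limit_buy(price=104, qty=7): fills=none; bids=[#1:7@104] asks=[-]
After op 2 [order #2] market_buy(qty=8): fills=none; bids=[#1:7@104] asks=[-]
After op 3 [order #3] limit_buy(price=105, qty=4): fills=none; bids=[#3:4@105 #1:7@104] asks=[-]
After op 4 cancel(order #1): fills=none; bids=[#3:4@105] asks=[-]
After op 5 [order #4] limit_sell(price=95, qty=9): fills=#3x#4:4@105; bids=[-] asks=[#4:5@95]
After op 6 [order #5] limit_buy(price=105, qty=7): fills=#5x#4:5@95; bids=[#5:2@105] asks=[-]
After op 7 [order #6] limit_sell(price=100, qty=1): fills=#5x#6:1@105; bids=[#5:1@105] asks=[-]
After op 8 [order #7] limit_sell(price=100, qty=5): fills=#5x#7:1@105; bids=[-] asks=[#7:4@100]

Answer: BIDS (highest first):
  (empty)
ASKS (lowest first):
  #7: 4@100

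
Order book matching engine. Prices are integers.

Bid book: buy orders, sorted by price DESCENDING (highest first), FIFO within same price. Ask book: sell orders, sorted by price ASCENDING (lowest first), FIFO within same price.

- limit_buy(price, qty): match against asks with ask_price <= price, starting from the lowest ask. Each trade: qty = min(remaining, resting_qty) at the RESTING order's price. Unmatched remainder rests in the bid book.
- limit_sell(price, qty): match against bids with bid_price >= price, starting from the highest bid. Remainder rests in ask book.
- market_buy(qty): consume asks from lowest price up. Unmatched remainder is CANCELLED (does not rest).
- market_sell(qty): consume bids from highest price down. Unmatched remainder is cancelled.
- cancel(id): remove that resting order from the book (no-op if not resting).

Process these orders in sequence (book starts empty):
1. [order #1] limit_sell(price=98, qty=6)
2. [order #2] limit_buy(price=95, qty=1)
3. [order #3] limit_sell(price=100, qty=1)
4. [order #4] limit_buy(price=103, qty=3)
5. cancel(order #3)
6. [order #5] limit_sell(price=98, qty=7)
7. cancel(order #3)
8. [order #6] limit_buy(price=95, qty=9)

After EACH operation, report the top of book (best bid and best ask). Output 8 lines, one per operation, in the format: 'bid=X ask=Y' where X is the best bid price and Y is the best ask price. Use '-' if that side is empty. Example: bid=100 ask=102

Answer: bid=- ask=98
bid=95 ask=98
bid=95 ask=98
bid=95 ask=98
bid=95 ask=98
bid=95 ask=98
bid=95 ask=98
bid=95 ask=98

Derivation:
After op 1 [order #1] limit_sell(price=98, qty=6): fills=none; bids=[-] asks=[#1:6@98]
After op 2 [order #2] limit_buy(price=95, qty=1): fills=none; bids=[#2:1@95] asks=[#1:6@98]
After op 3 [order #3] limit_sell(price=100, qty=1): fills=none; bids=[#2:1@95] asks=[#1:6@98 #3:1@100]
After op 4 [order #4] limit_buy(price=103, qty=3): fills=#4x#1:3@98; bids=[#2:1@95] asks=[#1:3@98 #3:1@100]
After op 5 cancel(order #3): fills=none; bids=[#2:1@95] asks=[#1:3@98]
After op 6 [order #5] limit_sell(price=98, qty=7): fills=none; bids=[#2:1@95] asks=[#1:3@98 #5:7@98]
After op 7 cancel(order #3): fills=none; bids=[#2:1@95] asks=[#1:3@98 #5:7@98]
After op 8 [order #6] limit_buy(price=95, qty=9): fills=none; bids=[#2:1@95 #6:9@95] asks=[#1:3@98 #5:7@98]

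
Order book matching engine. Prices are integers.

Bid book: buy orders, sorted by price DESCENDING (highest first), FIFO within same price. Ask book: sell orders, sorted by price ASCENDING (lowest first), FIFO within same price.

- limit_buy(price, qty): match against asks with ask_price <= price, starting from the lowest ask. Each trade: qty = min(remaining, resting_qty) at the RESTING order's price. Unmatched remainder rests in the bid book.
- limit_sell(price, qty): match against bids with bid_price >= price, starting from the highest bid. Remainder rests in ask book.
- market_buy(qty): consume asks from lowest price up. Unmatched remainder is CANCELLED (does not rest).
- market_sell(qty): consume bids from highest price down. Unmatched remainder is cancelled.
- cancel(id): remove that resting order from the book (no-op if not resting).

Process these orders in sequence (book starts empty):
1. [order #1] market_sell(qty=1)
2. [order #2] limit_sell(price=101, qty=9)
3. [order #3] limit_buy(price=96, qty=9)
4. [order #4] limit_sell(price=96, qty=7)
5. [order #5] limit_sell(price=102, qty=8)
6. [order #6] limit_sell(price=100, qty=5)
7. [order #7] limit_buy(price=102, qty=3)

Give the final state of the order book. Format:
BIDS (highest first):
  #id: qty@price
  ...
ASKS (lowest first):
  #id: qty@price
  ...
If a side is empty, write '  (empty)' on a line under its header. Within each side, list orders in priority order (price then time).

After op 1 [order #1] market_sell(qty=1): fills=none; bids=[-] asks=[-]
After op 2 [order #2] limit_sell(price=101, qty=9): fills=none; bids=[-] asks=[#2:9@101]
After op 3 [order #3] limit_buy(price=96, qty=9): fills=none; bids=[#3:9@96] asks=[#2:9@101]
After op 4 [order #4] limit_sell(price=96, qty=7): fills=#3x#4:7@96; bids=[#3:2@96] asks=[#2:9@101]
After op 5 [order #5] limit_sell(price=102, qty=8): fills=none; bids=[#3:2@96] asks=[#2:9@101 #5:8@102]
After op 6 [order #6] limit_sell(price=100, qty=5): fills=none; bids=[#3:2@96] asks=[#6:5@100 #2:9@101 #5:8@102]
After op 7 [order #7] limit_buy(price=102, qty=3): fills=#7x#6:3@100; bids=[#3:2@96] asks=[#6:2@100 #2:9@101 #5:8@102]

Answer: BIDS (highest first):
  #3: 2@96
ASKS (lowest first):
  #6: 2@100
  #2: 9@101
  #5: 8@102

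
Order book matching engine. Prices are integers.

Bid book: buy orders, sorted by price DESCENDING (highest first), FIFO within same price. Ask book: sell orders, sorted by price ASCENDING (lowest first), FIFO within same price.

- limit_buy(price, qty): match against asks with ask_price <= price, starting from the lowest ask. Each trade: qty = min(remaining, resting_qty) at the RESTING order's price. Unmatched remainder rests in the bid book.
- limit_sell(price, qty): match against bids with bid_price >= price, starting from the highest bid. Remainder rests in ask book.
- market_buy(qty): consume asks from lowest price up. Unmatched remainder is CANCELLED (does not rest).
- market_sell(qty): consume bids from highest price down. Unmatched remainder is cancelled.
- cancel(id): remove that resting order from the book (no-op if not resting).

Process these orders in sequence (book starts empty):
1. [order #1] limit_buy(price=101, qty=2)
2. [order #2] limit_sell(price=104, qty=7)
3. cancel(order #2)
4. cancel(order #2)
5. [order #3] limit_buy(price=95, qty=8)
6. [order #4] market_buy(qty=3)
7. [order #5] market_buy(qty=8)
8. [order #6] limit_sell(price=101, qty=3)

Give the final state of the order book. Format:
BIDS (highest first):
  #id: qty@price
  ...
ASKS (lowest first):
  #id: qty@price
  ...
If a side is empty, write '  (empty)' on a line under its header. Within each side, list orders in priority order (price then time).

After op 1 [order #1] limit_buy(price=101, qty=2): fills=none; bids=[#1:2@101] asks=[-]
After op 2 [order #2] limit_sell(price=104, qty=7): fills=none; bids=[#1:2@101] asks=[#2:7@104]
After op 3 cancel(order #2): fills=none; bids=[#1:2@101] asks=[-]
After op 4 cancel(order #2): fills=none; bids=[#1:2@101] asks=[-]
After op 5 [order #3] limit_buy(price=95, qty=8): fills=none; bids=[#1:2@101 #3:8@95] asks=[-]
After op 6 [order #4] market_buy(qty=3): fills=none; bids=[#1:2@101 #3:8@95] asks=[-]
After op 7 [order #5] market_buy(qty=8): fills=none; bids=[#1:2@101 #3:8@95] asks=[-]
After op 8 [order #6] limit_sell(price=101, qty=3): fills=#1x#6:2@101; bids=[#3:8@95] asks=[#6:1@101]

Answer: BIDS (highest first):
  #3: 8@95
ASKS (lowest first):
  #6: 1@101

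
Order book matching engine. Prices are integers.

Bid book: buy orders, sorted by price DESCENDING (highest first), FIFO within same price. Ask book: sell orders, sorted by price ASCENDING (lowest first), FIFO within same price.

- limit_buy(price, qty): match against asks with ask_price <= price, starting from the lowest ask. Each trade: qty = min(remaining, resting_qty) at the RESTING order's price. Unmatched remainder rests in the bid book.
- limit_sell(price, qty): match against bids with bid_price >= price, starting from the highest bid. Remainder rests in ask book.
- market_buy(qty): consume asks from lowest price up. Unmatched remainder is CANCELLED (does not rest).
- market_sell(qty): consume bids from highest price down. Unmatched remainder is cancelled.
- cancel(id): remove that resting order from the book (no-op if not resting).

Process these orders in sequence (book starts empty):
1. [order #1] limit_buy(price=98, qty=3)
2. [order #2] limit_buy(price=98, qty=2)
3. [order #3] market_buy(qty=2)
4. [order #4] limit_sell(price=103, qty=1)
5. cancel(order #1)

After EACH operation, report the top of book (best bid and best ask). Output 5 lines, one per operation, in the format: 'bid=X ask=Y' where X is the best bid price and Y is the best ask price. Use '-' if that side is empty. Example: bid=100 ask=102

After op 1 [order #1] limit_buy(price=98, qty=3): fills=none; bids=[#1:3@98] asks=[-]
After op 2 [order #2] limit_buy(price=98, qty=2): fills=none; bids=[#1:3@98 #2:2@98] asks=[-]
After op 3 [order #3] market_buy(qty=2): fills=none; bids=[#1:3@98 #2:2@98] asks=[-]
After op 4 [order #4] limit_sell(price=103, qty=1): fills=none; bids=[#1:3@98 #2:2@98] asks=[#4:1@103]
After op 5 cancel(order #1): fills=none; bids=[#2:2@98] asks=[#4:1@103]

Answer: bid=98 ask=-
bid=98 ask=-
bid=98 ask=-
bid=98 ask=103
bid=98 ask=103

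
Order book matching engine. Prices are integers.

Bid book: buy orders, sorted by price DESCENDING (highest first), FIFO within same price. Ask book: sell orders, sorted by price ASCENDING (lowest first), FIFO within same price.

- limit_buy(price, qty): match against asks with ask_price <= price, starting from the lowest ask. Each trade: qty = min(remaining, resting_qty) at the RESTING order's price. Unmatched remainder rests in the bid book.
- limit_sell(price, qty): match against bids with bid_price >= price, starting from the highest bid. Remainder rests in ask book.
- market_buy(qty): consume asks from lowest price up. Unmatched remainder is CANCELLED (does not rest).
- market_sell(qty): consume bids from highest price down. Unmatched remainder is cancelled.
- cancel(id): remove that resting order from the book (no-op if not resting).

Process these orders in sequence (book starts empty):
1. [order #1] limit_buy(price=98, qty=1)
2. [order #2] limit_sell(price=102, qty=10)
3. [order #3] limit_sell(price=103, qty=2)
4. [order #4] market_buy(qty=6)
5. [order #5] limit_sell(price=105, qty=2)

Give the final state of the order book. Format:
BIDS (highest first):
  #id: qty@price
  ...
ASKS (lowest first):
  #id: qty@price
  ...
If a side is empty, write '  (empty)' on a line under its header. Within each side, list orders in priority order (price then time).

After op 1 [order #1] limit_buy(price=98, qty=1): fills=none; bids=[#1:1@98] asks=[-]
After op 2 [order #2] limit_sell(price=102, qty=10): fills=none; bids=[#1:1@98] asks=[#2:10@102]
After op 3 [order #3] limit_sell(price=103, qty=2): fills=none; bids=[#1:1@98] asks=[#2:10@102 #3:2@103]
After op 4 [order #4] market_buy(qty=6): fills=#4x#2:6@102; bids=[#1:1@98] asks=[#2:4@102 #3:2@103]
After op 5 [order #5] limit_sell(price=105, qty=2): fills=none; bids=[#1:1@98] asks=[#2:4@102 #3:2@103 #5:2@105]

Answer: BIDS (highest first):
  #1: 1@98
ASKS (lowest first):
  #2: 4@102
  #3: 2@103
  #5: 2@105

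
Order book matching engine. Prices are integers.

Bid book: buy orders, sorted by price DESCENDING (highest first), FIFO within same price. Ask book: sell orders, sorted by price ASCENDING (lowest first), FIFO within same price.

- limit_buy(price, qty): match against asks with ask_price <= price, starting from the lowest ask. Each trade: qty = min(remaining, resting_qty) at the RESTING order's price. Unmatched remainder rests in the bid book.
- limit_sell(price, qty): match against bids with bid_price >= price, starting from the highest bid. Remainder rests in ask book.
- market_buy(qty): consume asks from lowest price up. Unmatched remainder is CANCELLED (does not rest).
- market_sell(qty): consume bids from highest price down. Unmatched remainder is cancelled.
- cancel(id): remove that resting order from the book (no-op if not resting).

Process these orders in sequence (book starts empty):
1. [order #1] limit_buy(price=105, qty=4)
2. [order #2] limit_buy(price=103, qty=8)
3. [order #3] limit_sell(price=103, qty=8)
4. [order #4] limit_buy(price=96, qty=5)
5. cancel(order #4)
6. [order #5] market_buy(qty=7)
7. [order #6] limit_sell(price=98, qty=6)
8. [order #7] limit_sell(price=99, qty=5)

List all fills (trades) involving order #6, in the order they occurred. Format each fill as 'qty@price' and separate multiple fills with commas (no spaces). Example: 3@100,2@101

Answer: 4@103

Derivation:
After op 1 [order #1] limit_buy(price=105, qty=4): fills=none; bids=[#1:4@105] asks=[-]
After op 2 [order #2] limit_buy(price=103, qty=8): fills=none; bids=[#1:4@105 #2:8@103] asks=[-]
After op 3 [order #3] limit_sell(price=103, qty=8): fills=#1x#3:4@105 #2x#3:4@103; bids=[#2:4@103] asks=[-]
After op 4 [order #4] limit_buy(price=96, qty=5): fills=none; bids=[#2:4@103 #4:5@96] asks=[-]
After op 5 cancel(order #4): fills=none; bids=[#2:4@103] asks=[-]
After op 6 [order #5] market_buy(qty=7): fills=none; bids=[#2:4@103] asks=[-]
After op 7 [order #6] limit_sell(price=98, qty=6): fills=#2x#6:4@103; bids=[-] asks=[#6:2@98]
After op 8 [order #7] limit_sell(price=99, qty=5): fills=none; bids=[-] asks=[#6:2@98 #7:5@99]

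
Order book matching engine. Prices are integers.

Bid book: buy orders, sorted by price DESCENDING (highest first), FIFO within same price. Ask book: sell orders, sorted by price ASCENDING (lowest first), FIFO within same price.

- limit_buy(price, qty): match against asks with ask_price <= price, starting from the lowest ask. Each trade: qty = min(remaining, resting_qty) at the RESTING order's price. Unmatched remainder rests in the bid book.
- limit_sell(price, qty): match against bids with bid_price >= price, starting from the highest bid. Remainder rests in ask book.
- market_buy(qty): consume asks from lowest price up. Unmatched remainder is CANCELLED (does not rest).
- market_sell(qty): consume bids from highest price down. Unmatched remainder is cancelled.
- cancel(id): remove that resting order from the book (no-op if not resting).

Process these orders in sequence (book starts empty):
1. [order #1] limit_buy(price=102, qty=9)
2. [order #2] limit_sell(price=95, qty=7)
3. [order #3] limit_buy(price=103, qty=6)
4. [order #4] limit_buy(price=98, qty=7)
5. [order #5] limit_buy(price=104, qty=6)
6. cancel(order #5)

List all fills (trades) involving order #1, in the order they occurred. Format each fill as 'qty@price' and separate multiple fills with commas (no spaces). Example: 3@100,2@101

Answer: 7@102

Derivation:
After op 1 [order #1] limit_buy(price=102, qty=9): fills=none; bids=[#1:9@102] asks=[-]
After op 2 [order #2] limit_sell(price=95, qty=7): fills=#1x#2:7@102; bids=[#1:2@102] asks=[-]
After op 3 [order #3] limit_buy(price=103, qty=6): fills=none; bids=[#3:6@103 #1:2@102] asks=[-]
After op 4 [order #4] limit_buy(price=98, qty=7): fills=none; bids=[#3:6@103 #1:2@102 #4:7@98] asks=[-]
After op 5 [order #5] limit_buy(price=104, qty=6): fills=none; bids=[#5:6@104 #3:6@103 #1:2@102 #4:7@98] asks=[-]
After op 6 cancel(order #5): fills=none; bids=[#3:6@103 #1:2@102 #4:7@98] asks=[-]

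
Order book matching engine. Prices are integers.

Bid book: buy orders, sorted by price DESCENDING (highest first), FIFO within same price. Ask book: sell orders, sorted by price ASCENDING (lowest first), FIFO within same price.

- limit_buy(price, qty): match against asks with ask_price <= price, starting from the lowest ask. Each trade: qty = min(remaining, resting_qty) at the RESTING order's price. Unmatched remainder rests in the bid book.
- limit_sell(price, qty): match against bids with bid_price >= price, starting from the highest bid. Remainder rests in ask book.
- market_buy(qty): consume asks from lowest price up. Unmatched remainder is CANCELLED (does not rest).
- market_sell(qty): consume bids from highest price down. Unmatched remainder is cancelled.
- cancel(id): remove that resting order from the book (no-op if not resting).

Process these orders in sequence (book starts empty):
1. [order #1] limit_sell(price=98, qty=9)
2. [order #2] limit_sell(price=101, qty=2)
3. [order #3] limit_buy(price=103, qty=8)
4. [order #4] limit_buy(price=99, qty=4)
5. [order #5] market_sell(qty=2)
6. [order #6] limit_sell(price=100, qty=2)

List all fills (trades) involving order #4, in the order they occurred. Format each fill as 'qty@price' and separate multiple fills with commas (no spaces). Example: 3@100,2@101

After op 1 [order #1] limit_sell(price=98, qty=9): fills=none; bids=[-] asks=[#1:9@98]
After op 2 [order #2] limit_sell(price=101, qty=2): fills=none; bids=[-] asks=[#1:9@98 #2:2@101]
After op 3 [order #3] limit_buy(price=103, qty=8): fills=#3x#1:8@98; bids=[-] asks=[#1:1@98 #2:2@101]
After op 4 [order #4] limit_buy(price=99, qty=4): fills=#4x#1:1@98; bids=[#4:3@99] asks=[#2:2@101]
After op 5 [order #5] market_sell(qty=2): fills=#4x#5:2@99; bids=[#4:1@99] asks=[#2:2@101]
After op 6 [order #6] limit_sell(price=100, qty=2): fills=none; bids=[#4:1@99] asks=[#6:2@100 #2:2@101]

Answer: 1@98,2@99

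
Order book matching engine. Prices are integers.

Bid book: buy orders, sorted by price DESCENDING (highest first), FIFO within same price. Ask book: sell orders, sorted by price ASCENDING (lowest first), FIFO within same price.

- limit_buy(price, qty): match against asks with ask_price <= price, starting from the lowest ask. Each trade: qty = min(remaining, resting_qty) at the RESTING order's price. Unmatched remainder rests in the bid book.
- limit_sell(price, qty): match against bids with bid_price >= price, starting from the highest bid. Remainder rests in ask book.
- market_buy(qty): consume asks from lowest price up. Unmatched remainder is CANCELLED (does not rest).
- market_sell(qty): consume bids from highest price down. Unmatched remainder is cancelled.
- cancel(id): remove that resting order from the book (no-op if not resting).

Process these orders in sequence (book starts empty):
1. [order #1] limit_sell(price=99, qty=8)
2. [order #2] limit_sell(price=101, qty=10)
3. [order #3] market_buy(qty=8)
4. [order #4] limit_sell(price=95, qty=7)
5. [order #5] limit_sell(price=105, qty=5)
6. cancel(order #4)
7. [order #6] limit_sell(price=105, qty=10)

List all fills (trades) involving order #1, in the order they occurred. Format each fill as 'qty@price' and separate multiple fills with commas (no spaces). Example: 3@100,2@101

After op 1 [order #1] limit_sell(price=99, qty=8): fills=none; bids=[-] asks=[#1:8@99]
After op 2 [order #2] limit_sell(price=101, qty=10): fills=none; bids=[-] asks=[#1:8@99 #2:10@101]
After op 3 [order #3] market_buy(qty=8): fills=#3x#1:8@99; bids=[-] asks=[#2:10@101]
After op 4 [order #4] limit_sell(price=95, qty=7): fills=none; bids=[-] asks=[#4:7@95 #2:10@101]
After op 5 [order #5] limit_sell(price=105, qty=5): fills=none; bids=[-] asks=[#4:7@95 #2:10@101 #5:5@105]
After op 6 cancel(order #4): fills=none; bids=[-] asks=[#2:10@101 #5:5@105]
After op 7 [order #6] limit_sell(price=105, qty=10): fills=none; bids=[-] asks=[#2:10@101 #5:5@105 #6:10@105]

Answer: 8@99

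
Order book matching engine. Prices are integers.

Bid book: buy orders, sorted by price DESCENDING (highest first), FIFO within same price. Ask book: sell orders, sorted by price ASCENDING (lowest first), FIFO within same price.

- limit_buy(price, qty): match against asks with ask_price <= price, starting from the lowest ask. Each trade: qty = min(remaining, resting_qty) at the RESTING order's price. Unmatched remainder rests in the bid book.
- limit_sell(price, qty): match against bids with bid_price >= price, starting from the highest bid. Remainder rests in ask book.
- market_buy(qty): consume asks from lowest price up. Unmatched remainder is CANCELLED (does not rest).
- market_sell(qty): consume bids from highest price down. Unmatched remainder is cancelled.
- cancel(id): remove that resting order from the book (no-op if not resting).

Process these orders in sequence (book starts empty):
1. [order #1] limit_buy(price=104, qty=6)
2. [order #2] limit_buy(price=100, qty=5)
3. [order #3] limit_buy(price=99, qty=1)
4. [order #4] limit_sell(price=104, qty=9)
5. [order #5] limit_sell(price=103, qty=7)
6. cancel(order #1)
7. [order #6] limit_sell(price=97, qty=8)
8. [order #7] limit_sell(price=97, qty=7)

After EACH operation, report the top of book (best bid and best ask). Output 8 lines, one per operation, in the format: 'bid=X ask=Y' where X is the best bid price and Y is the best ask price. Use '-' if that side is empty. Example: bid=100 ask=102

Answer: bid=104 ask=-
bid=104 ask=-
bid=104 ask=-
bid=100 ask=104
bid=100 ask=103
bid=100 ask=103
bid=- ask=97
bid=- ask=97

Derivation:
After op 1 [order #1] limit_buy(price=104, qty=6): fills=none; bids=[#1:6@104] asks=[-]
After op 2 [order #2] limit_buy(price=100, qty=5): fills=none; bids=[#1:6@104 #2:5@100] asks=[-]
After op 3 [order #3] limit_buy(price=99, qty=1): fills=none; bids=[#1:6@104 #2:5@100 #3:1@99] asks=[-]
After op 4 [order #4] limit_sell(price=104, qty=9): fills=#1x#4:6@104; bids=[#2:5@100 #3:1@99] asks=[#4:3@104]
After op 5 [order #5] limit_sell(price=103, qty=7): fills=none; bids=[#2:5@100 #3:1@99] asks=[#5:7@103 #4:3@104]
After op 6 cancel(order #1): fills=none; bids=[#2:5@100 #3:1@99] asks=[#5:7@103 #4:3@104]
After op 7 [order #6] limit_sell(price=97, qty=8): fills=#2x#6:5@100 #3x#6:1@99; bids=[-] asks=[#6:2@97 #5:7@103 #4:3@104]
After op 8 [order #7] limit_sell(price=97, qty=7): fills=none; bids=[-] asks=[#6:2@97 #7:7@97 #5:7@103 #4:3@104]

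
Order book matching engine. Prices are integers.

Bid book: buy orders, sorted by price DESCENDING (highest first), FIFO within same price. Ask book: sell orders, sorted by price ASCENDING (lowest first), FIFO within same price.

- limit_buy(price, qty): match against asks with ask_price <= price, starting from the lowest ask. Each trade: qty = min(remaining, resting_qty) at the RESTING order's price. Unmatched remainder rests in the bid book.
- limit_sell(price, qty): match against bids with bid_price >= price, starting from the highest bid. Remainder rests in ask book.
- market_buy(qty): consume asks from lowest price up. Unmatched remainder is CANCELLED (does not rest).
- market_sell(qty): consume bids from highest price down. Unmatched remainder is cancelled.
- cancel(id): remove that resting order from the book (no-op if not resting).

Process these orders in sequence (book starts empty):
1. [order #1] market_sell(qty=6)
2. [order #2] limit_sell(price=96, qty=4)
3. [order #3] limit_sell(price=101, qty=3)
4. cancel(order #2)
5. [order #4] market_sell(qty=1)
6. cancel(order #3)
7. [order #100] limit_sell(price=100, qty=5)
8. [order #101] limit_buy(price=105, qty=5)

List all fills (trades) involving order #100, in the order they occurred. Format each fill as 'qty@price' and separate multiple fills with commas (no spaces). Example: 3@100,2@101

Answer: 5@100

Derivation:
After op 1 [order #1] market_sell(qty=6): fills=none; bids=[-] asks=[-]
After op 2 [order #2] limit_sell(price=96, qty=4): fills=none; bids=[-] asks=[#2:4@96]
After op 3 [order #3] limit_sell(price=101, qty=3): fills=none; bids=[-] asks=[#2:4@96 #3:3@101]
After op 4 cancel(order #2): fills=none; bids=[-] asks=[#3:3@101]
After op 5 [order #4] market_sell(qty=1): fills=none; bids=[-] asks=[#3:3@101]
After op 6 cancel(order #3): fills=none; bids=[-] asks=[-]
After op 7 [order #100] limit_sell(price=100, qty=5): fills=none; bids=[-] asks=[#100:5@100]
After op 8 [order #101] limit_buy(price=105, qty=5): fills=#101x#100:5@100; bids=[-] asks=[-]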